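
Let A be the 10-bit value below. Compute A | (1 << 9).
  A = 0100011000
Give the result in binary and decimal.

Mask = 1 << 9 = 1000000000
Bit 9 of A is 0, so OR-ing with the mask flips it to 1.
  0100011000
| 1000000000
------------
  1100011000

Answer: 1100011000 (792)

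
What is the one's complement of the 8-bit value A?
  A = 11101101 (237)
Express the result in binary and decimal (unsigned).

Flip each bit (0->1, 1->0):
  11101101
  00010010

Answer: 00010010 (18)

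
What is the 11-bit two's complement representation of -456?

1. Binary of +456:  00111001000
2. Invert bits:     11000110111
3. Add 1:           11000111000

Answer: 11000111000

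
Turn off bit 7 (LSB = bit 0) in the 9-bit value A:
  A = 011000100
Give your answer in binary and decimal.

Mask = ~(1 << 7) = 101111111
Bit 7 of A is 1, so AND-ing with the mask clears it to 0.
  011000100
& 101111111
-----------
  001000100

Answer: 001000100 (68)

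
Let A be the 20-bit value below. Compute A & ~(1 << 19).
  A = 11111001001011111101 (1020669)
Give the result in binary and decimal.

Mask = ~(1 << 19) = 01111111111111111111
Bit 19 of A is 1, so AND-ing with the mask clears it to 0.
  11111001001011111101
& 01111111111111111111
----------------------
  01111001001011111101

Answer: 01111001001011111101 (496381)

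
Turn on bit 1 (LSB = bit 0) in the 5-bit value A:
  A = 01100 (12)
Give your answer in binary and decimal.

Mask = 1 << 1 = 00010
Bit 1 of A is 0, so OR-ing with the mask flips it to 1.
  01100
| 00010
-------
  01110

Answer: 01110 (14)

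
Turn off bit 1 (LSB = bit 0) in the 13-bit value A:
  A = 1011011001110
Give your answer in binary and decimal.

Mask = ~(1 << 1) = 1111111111101
Bit 1 of A is 1, so AND-ing with the mask clears it to 0.
  1011011001110
& 1111111111101
---------------
  1011011001100

Answer: 1011011001100 (5836)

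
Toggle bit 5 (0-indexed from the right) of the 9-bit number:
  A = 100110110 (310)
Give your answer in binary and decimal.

Mask = 1 << 5 = 000100000
Bit 5 of A is 1; XOR with the mask flips it to 0.
  100110110
^ 000100000
-----------
  100010110

Answer: 100010110 (278)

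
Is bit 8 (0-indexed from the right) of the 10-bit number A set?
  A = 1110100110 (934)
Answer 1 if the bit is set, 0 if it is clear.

Bit 8 is the 9th from the right.
  1110100110
   ^
That bit is 1.

Answer: 1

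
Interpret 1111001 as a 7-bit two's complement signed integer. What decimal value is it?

MSB is 1, so the value is negative. Find the magnitude:
1. Invert bits:  0000110
2. Add 1:        0000111  = 7
3. Apply sign:   -7

Answer: -7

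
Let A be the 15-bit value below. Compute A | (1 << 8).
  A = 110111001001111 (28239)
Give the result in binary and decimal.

Mask = 1 << 8 = 000000100000000
Bit 8 of A is 0, so OR-ing with the mask flips it to 1.
  110111001001111
| 000000100000000
-----------------
  110111101001111

Answer: 110111101001111 (28495)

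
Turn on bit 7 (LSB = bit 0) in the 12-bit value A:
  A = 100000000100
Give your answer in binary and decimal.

Mask = 1 << 7 = 000010000000
Bit 7 of A is 0, so OR-ing with the mask flips it to 1.
  100000000100
| 000010000000
--------------
  100010000100

Answer: 100010000100 (2180)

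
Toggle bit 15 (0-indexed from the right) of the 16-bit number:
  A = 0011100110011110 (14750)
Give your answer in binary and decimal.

Mask = 1 << 15 = 1000000000000000
Bit 15 of A is 0; XOR with the mask flips it to 1.
  0011100110011110
^ 1000000000000000
------------------
  1011100110011110

Answer: 1011100110011110 (47518)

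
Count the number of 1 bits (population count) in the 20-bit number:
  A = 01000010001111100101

01000010001111100101
1-bits at positions (from bit 0 = LSB): 0, 2, 5, 6, 7, 8, 9, 13, 18
Count = 9

Answer: 9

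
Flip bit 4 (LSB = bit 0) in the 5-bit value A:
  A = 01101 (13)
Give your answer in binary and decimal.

Mask = 1 << 4 = 10000
Bit 4 of A is 0; XOR with the mask flips it to 1.
  01101
^ 10000
-------
  11101

Answer: 11101 (29)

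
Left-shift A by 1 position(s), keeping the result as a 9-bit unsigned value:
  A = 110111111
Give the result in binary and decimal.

Shift left by 1: drop the top 1 bit(s), append 1 zero(s) on the right.
  110111111  ->  discard [1], keep [10111111], append 0
= 101111110

Answer: 101111110 (382)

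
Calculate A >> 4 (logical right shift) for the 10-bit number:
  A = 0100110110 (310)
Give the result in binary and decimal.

Logical shift right by 4: drop the bottom 4 bit(s), prepend 4 zero(s) on the left.
  0100110110  ->  keep [010011], discard [0110], prepend 0000
= 0000010011

Answer: 0000010011 (19)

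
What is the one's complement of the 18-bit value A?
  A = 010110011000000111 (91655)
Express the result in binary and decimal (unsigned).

Flip each bit (0->1, 1->0):
  010110011000000111
  101001100111111000

Answer: 101001100111111000 (170488)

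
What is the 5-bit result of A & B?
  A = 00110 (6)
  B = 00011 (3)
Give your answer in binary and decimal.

Apply & to each column (1 only where both bits are 1):
  00110
& 00011
-------
  00010

Answer: 00010 (2)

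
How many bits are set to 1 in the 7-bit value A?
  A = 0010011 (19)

0010011
1-bits at positions (from bit 0 = LSB): 0, 1, 4
Count = 3

Answer: 3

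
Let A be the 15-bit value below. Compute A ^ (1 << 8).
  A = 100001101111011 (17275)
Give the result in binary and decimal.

Mask = 1 << 8 = 000000100000000
Bit 8 of A is 1; XOR with the mask flips it to 0.
  100001101111011
^ 000000100000000
-----------------
  100001001111011

Answer: 100001001111011 (17019)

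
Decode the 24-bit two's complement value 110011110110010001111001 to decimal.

MSB is 1, so the value is negative. Find the magnitude:
1. Invert bits:  001100001001101110000110
2. Add 1:        001100001001101110000111  = 3185543
3. Apply sign:   -3185543

Answer: -3185543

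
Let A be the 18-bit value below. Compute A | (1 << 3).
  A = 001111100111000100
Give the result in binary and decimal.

Mask = 1 << 3 = 000000000000001000
Bit 3 of A is 0, so OR-ing with the mask flips it to 1.
  001111100111000100
| 000000000000001000
--------------------
  001111100111001100

Answer: 001111100111001100 (63948)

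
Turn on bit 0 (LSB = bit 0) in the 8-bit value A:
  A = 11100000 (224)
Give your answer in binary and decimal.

Mask = 1 << 0 = 00000001
Bit 0 of A is 0, so OR-ing with the mask flips it to 1.
  11100000
| 00000001
----------
  11100001

Answer: 11100001 (225)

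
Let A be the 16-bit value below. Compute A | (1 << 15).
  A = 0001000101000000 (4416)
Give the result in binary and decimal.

Mask = 1 << 15 = 1000000000000000
Bit 15 of A is 0, so OR-ing with the mask flips it to 1.
  0001000101000000
| 1000000000000000
------------------
  1001000101000000

Answer: 1001000101000000 (37184)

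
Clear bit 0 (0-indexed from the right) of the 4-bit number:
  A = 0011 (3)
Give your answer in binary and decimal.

Mask = ~(1 << 0) = 1110
Bit 0 of A is 1, so AND-ing with the mask clears it to 0.
  0011
& 1110
------
  0010

Answer: 0010 (2)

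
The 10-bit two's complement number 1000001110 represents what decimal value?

MSB is 1, so the value is negative. Find the magnitude:
1. Invert bits:  0111110001
2. Add 1:        0111110010  = 498
3. Apply sign:   -498

Answer: -498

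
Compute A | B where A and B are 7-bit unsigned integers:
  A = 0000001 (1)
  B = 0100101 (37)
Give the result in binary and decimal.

Apply | to each column (1 where either bit is 1):
  0000001
| 0100101
---------
  0100101

Answer: 0100101 (37)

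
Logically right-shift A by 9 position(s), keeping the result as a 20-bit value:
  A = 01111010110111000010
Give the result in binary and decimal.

Logical shift right by 9: drop the bottom 9 bit(s), prepend 9 zero(s) on the left.
  01111010110111000010  ->  keep [01111010110], discard [111000010], prepend 000000000
= 00000000001111010110

Answer: 00000000001111010110 (982)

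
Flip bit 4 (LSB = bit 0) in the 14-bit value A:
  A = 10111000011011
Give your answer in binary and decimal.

Mask = 1 << 4 = 00000000010000
Bit 4 of A is 1; XOR with the mask flips it to 0.
  10111000011011
^ 00000000010000
----------------
  10111000001011

Answer: 10111000001011 (11787)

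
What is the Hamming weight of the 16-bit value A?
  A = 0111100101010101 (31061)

0111100101010101
1-bits at positions (from bit 0 = LSB): 0, 2, 4, 6, 8, 11, 12, 13, 14
Count = 9

Answer: 9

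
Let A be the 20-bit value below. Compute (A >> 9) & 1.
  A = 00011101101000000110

Bit 9 is the 10th from the right.
  00011101101000000110
            ^
That bit is 1.

Answer: 1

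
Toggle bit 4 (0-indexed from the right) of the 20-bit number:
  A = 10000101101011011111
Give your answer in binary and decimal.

Mask = 1 << 4 = 00000000000000010000
Bit 4 of A is 1; XOR with the mask flips it to 0.
  10000101101011011111
^ 00000000000000010000
----------------------
  10000101101011001111

Answer: 10000101101011001111 (547535)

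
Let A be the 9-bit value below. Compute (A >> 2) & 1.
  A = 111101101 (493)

Bit 2 is the 3rd from the right.
  111101101
        ^
That bit is 1.

Answer: 1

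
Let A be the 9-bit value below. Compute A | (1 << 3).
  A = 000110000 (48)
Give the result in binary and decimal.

Mask = 1 << 3 = 000001000
Bit 3 of A is 0, so OR-ing with the mask flips it to 1.
  000110000
| 000001000
-----------
  000111000

Answer: 000111000 (56)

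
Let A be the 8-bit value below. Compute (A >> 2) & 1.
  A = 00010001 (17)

Bit 2 is the 3rd from the right.
  00010001
       ^
That bit is 0.

Answer: 0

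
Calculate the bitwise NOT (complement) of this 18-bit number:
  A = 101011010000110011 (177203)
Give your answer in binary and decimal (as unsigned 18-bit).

Flip each bit (0->1, 1->0):
  101011010000110011
  010100101111001100

Answer: 010100101111001100 (84940)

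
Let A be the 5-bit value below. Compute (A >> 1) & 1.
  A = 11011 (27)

Bit 1 is the 2nd from the right.
  11011
     ^
That bit is 1.

Answer: 1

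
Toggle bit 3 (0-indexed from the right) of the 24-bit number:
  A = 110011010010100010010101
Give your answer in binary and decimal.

Mask = 1 << 3 = 000000000000000000001000
Bit 3 of A is 0; XOR with the mask flips it to 1.
  110011010010100010010101
^ 000000000000000000001000
--------------------------
  110011010010100010011101

Answer: 110011010010100010011101 (13445277)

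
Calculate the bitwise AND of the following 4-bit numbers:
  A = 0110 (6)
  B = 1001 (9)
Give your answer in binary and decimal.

Apply & to each column (1 only where both bits are 1):
  0110
& 1001
------
  0000

Answer: 0000 (0)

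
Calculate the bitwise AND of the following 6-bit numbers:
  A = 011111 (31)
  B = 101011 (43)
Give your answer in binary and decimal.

Apply & to each column (1 only where both bits are 1):
  011111
& 101011
--------
  001011

Answer: 001011 (11)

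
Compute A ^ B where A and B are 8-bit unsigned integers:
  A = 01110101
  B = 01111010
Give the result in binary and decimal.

Apply ^ to each column (1 where bits differ):
  01110101
^ 01111010
----------
  00001111

Answer: 00001111 (15)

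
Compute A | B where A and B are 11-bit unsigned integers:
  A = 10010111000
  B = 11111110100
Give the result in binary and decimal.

Apply | to each column (1 where either bit is 1):
  10010111000
| 11111110100
-------------
  11111111100

Answer: 11111111100 (2044)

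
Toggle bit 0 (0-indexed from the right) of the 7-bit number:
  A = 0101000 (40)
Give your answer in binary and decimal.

Mask = 1 << 0 = 0000001
Bit 0 of A is 0; XOR with the mask flips it to 1.
  0101000
^ 0000001
---------
  0101001

Answer: 0101001 (41)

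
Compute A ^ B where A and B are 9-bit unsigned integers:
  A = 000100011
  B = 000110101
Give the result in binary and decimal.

Apply ^ to each column (1 where bits differ):
  000100011
^ 000110101
-----------
  000010110

Answer: 000010110 (22)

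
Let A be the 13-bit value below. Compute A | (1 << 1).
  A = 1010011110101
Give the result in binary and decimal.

Mask = 1 << 1 = 0000000000010
Bit 1 of A is 0, so OR-ing with the mask flips it to 1.
  1010011110101
| 0000000000010
---------------
  1010011110111

Answer: 1010011110111 (5367)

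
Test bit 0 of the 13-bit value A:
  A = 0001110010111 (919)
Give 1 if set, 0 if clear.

Bit 0 is the 1st from the right.
  0001110010111
              ^
That bit is 1.

Answer: 1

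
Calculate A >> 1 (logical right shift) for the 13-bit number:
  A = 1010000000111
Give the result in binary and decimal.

Logical shift right by 1: drop the bottom 1 bit(s), prepend 1 zero(s) on the left.
  1010000000111  ->  keep [101000000011], discard [1], prepend 0
= 0101000000011

Answer: 0101000000011 (2563)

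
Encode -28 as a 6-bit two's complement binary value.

1. Binary of +28:  011100
2. Invert bits:     100011
3. Add 1:           100100

Answer: 100100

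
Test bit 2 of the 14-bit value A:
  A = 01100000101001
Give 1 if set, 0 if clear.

Bit 2 is the 3rd from the right.
  01100000101001
             ^
That bit is 0.

Answer: 0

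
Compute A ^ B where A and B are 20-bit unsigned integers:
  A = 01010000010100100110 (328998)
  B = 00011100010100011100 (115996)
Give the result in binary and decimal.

Apply ^ to each column (1 where bits differ):
  01010000010100100110
^ 00011100010100011100
----------------------
  01001100000000111010

Answer: 01001100000000111010 (311354)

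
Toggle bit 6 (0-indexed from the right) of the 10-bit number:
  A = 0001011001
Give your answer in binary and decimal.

Mask = 1 << 6 = 0001000000
Bit 6 of A is 1; XOR with the mask flips it to 0.
  0001011001
^ 0001000000
------------
  0000011001

Answer: 0000011001 (25)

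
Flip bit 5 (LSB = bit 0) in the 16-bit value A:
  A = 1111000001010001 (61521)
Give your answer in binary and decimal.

Mask = 1 << 5 = 0000000000100000
Bit 5 of A is 0; XOR with the mask flips it to 1.
  1111000001010001
^ 0000000000100000
------------------
  1111000001110001

Answer: 1111000001110001 (61553)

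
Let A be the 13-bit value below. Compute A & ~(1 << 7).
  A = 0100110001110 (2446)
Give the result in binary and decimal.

Mask = ~(1 << 7) = 1111101111111
Bit 7 of A is 1, so AND-ing with the mask clears it to 0.
  0100110001110
& 1111101111111
---------------
  0100100001110

Answer: 0100100001110 (2318)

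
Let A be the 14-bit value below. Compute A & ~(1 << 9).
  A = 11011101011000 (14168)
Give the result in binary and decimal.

Mask = ~(1 << 9) = 11110111111111
Bit 9 of A is 1, so AND-ing with the mask clears it to 0.
  11011101011000
& 11110111111111
----------------
  11010101011000

Answer: 11010101011000 (13656)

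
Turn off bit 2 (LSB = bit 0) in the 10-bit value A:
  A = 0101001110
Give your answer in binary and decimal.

Mask = ~(1 << 2) = 1111111011
Bit 2 of A is 1, so AND-ing with the mask clears it to 0.
  0101001110
& 1111111011
------------
  0101001010

Answer: 0101001010 (330)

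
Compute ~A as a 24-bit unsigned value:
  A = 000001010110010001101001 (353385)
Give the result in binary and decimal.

Flip each bit (0->1, 1->0):
  000001010110010001101001
  111110101001101110010110

Answer: 111110101001101110010110 (16423830)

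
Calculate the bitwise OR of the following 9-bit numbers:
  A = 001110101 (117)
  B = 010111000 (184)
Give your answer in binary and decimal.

Apply | to each column (1 where either bit is 1):
  001110101
| 010111000
-----------
  011111101

Answer: 011111101 (253)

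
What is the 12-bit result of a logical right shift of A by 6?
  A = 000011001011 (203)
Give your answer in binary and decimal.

Logical shift right by 6: drop the bottom 6 bit(s), prepend 6 zero(s) on the left.
  000011001011  ->  keep [000011], discard [001011], prepend 000000
= 000000000011

Answer: 000000000011 (3)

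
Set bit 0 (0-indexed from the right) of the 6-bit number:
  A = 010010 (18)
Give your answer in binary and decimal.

Mask = 1 << 0 = 000001
Bit 0 of A is 0, so OR-ing with the mask flips it to 1.
  010010
| 000001
--------
  010011

Answer: 010011 (19)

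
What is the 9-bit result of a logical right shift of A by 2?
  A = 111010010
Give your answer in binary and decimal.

Logical shift right by 2: drop the bottom 2 bit(s), prepend 2 zero(s) on the left.
  111010010  ->  keep [1110100], discard [10], prepend 00
= 001110100

Answer: 001110100 (116)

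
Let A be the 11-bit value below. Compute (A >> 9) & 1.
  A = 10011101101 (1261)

Bit 9 is the 10th from the right.
  10011101101
   ^
That bit is 0.

Answer: 0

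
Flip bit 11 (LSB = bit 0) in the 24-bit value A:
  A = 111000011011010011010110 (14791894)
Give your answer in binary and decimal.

Mask = 1 << 11 = 000000000000100000000000
Bit 11 of A is 0; XOR with the mask flips it to 1.
  111000011011010011010110
^ 000000000000100000000000
--------------------------
  111000011011110011010110

Answer: 111000011011110011010110 (14793942)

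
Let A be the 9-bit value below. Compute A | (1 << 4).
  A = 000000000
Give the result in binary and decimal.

Mask = 1 << 4 = 000010000
Bit 4 of A is 0, so OR-ing with the mask flips it to 1.
  000000000
| 000010000
-----------
  000010000

Answer: 000010000 (16)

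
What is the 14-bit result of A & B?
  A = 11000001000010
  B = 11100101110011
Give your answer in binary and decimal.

Apply & to each column (1 only where both bits are 1):
  11000001000010
& 11100101110011
----------------
  11000001000010

Answer: 11000001000010 (12354)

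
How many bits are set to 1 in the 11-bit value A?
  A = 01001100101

01001100101
1-bits at positions (from bit 0 = LSB): 0, 2, 5, 6, 9
Count = 5

Answer: 5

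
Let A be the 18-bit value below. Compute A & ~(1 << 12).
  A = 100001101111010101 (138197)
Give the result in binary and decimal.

Mask = ~(1 << 12) = 111110111111111111
Bit 12 of A is 1, so AND-ing with the mask clears it to 0.
  100001101111010101
& 111110111111111111
--------------------
  100000101111010101

Answer: 100000101111010101 (134101)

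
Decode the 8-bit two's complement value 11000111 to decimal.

MSB is 1, so the value is negative. Find the magnitude:
1. Invert bits:  00111000
2. Add 1:        00111001  = 57
3. Apply sign:   -57

Answer: -57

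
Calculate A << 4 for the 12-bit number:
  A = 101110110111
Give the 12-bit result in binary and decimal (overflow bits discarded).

Shift left by 4: drop the top 4 bit(s), append 4 zero(s) on the right.
  101110110111  ->  discard [1011], keep [10110111], append 0000
= 101101110000

Answer: 101101110000 (2928)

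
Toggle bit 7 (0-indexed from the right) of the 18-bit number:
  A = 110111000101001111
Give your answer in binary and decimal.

Mask = 1 << 7 = 000000000010000000
Bit 7 of A is 0; XOR with the mask flips it to 1.
  110111000101001111
^ 000000000010000000
--------------------
  110111000111001111

Answer: 110111000111001111 (225743)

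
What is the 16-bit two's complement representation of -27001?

1. Binary of +27001:  0110100101111001
2. Invert bits:     1001011010000110
3. Add 1:           1001011010000111

Answer: 1001011010000111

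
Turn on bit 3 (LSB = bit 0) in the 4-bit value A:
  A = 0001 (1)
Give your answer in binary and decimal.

Mask = 1 << 3 = 1000
Bit 3 of A is 0, so OR-ing with the mask flips it to 1.
  0001
| 1000
------
  1001

Answer: 1001 (9)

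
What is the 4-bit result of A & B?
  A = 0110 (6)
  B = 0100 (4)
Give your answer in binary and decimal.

Apply & to each column (1 only where both bits are 1):
  0110
& 0100
------
  0100

Answer: 0100 (4)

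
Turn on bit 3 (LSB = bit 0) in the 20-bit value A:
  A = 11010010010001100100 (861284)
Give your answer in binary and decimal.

Mask = 1 << 3 = 00000000000000001000
Bit 3 of A is 0, so OR-ing with the mask flips it to 1.
  11010010010001100100
| 00000000000000001000
----------------------
  11010010010001101100

Answer: 11010010010001101100 (861292)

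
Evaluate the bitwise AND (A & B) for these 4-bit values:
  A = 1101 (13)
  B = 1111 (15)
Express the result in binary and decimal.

Apply & to each column (1 only where both bits are 1):
  1101
& 1111
------
  1101

Answer: 1101 (13)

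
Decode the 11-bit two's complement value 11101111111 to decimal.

MSB is 1, so the value is negative. Find the magnitude:
1. Invert bits:  00010000000
2. Add 1:        00010000001  = 129
3. Apply sign:   -129

Answer: -129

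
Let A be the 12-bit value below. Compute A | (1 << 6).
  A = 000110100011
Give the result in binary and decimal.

Mask = 1 << 6 = 000001000000
Bit 6 of A is 0, so OR-ing with the mask flips it to 1.
  000110100011
| 000001000000
--------------
  000111100011

Answer: 000111100011 (483)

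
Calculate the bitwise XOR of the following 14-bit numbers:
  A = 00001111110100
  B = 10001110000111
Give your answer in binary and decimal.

Apply ^ to each column (1 where bits differ):
  00001111110100
^ 10001110000111
----------------
  10000001110011

Answer: 10000001110011 (8307)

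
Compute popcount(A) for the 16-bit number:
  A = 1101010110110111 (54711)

1101010110110111
1-bits at positions (from bit 0 = LSB): 0, 1, 2, 4, 5, 7, 8, 10, 12, 14, 15
Count = 11

Answer: 11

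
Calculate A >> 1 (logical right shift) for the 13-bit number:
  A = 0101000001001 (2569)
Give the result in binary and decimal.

Logical shift right by 1: drop the bottom 1 bit(s), prepend 1 zero(s) on the left.
  0101000001001  ->  keep [010100000100], discard [1], prepend 0
= 0010100000100

Answer: 0010100000100 (1284)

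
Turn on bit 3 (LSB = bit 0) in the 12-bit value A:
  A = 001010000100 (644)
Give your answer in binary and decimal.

Mask = 1 << 3 = 000000001000
Bit 3 of A is 0, so OR-ing with the mask flips it to 1.
  001010000100
| 000000001000
--------------
  001010001100

Answer: 001010001100 (652)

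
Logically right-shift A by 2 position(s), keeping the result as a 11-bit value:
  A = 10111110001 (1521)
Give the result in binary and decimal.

Logical shift right by 2: drop the bottom 2 bit(s), prepend 2 zero(s) on the left.
  10111110001  ->  keep [101111100], discard [01], prepend 00
= 00101111100

Answer: 00101111100 (380)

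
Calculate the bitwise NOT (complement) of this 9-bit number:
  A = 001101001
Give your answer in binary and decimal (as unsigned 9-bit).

Flip each bit (0->1, 1->0):
  001101001
  110010110

Answer: 110010110 (406)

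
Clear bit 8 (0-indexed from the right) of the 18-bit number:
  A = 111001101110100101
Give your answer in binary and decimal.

Mask = ~(1 << 8) = 111111111011111111
Bit 8 of A is 1, so AND-ing with the mask clears it to 0.
  111001101110100101
& 111111111011111111
--------------------
  111001101010100101

Answer: 111001101010100101 (236197)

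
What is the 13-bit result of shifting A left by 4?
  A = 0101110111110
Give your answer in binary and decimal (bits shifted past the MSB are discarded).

Shift left by 4: drop the top 4 bit(s), append 4 zero(s) on the right.
  0101110111110  ->  discard [0101], keep [110111110], append 0000
= 1101111100000

Answer: 1101111100000 (7136)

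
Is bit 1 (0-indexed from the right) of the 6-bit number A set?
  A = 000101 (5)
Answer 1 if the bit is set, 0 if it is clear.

Bit 1 is the 2nd from the right.
  000101
      ^
That bit is 0.

Answer: 0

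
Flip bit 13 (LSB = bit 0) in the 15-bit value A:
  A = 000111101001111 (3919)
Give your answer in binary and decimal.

Mask = 1 << 13 = 010000000000000
Bit 13 of A is 0; XOR with the mask flips it to 1.
  000111101001111
^ 010000000000000
-----------------
  010111101001111

Answer: 010111101001111 (12111)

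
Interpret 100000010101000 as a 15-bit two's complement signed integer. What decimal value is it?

MSB is 1, so the value is negative. Find the magnitude:
1. Invert bits:  011111101010111
2. Add 1:        011111101011000  = 16216
3. Apply sign:   -16216

Answer: -16216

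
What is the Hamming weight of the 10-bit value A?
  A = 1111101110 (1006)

1111101110
1-bits at positions (from bit 0 = LSB): 1, 2, 3, 5, 6, 7, 8, 9
Count = 8

Answer: 8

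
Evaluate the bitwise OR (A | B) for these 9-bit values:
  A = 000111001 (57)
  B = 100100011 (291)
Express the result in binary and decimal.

Apply | to each column (1 where either bit is 1):
  000111001
| 100100011
-----------
  100111011

Answer: 100111011 (315)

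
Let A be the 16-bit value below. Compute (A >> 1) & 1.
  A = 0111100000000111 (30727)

Bit 1 is the 2nd from the right.
  0111100000000111
                ^
That bit is 1.

Answer: 1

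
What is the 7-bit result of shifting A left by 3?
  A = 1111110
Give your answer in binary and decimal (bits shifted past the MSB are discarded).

Shift left by 3: drop the top 3 bit(s), append 3 zero(s) on the right.
  1111110  ->  discard [111], keep [1110], append 000
= 1110000

Answer: 1110000 (112)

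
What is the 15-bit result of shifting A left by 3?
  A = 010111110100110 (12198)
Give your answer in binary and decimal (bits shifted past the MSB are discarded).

Shift left by 3: drop the top 3 bit(s), append 3 zero(s) on the right.
  010111110100110  ->  discard [010], keep [111110100110], append 000
= 111110100110000

Answer: 111110100110000 (32048)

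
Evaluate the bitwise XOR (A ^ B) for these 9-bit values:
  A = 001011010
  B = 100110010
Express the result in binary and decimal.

Apply ^ to each column (1 where bits differ):
  001011010
^ 100110010
-----------
  101101000

Answer: 101101000 (360)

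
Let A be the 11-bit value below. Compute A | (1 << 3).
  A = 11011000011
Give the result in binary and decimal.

Mask = 1 << 3 = 00000001000
Bit 3 of A is 0, so OR-ing with the mask flips it to 1.
  11011000011
| 00000001000
-------------
  11011001011

Answer: 11011001011 (1739)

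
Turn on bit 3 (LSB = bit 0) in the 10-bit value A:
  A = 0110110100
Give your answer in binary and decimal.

Mask = 1 << 3 = 0000001000
Bit 3 of A is 0, so OR-ing with the mask flips it to 1.
  0110110100
| 0000001000
------------
  0110111100

Answer: 0110111100 (444)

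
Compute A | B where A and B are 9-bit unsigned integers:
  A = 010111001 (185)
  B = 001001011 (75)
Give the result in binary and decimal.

Apply | to each column (1 where either bit is 1):
  010111001
| 001001011
-----------
  011111011

Answer: 011111011 (251)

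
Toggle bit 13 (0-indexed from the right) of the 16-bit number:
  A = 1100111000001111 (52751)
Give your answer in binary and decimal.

Mask = 1 << 13 = 0010000000000000
Bit 13 of A is 0; XOR with the mask flips it to 1.
  1100111000001111
^ 0010000000000000
------------------
  1110111000001111

Answer: 1110111000001111 (60943)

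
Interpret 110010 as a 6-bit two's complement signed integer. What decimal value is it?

MSB is 1, so the value is negative. Find the magnitude:
1. Invert bits:  001101
2. Add 1:        001110  = 14
3. Apply sign:   -14

Answer: -14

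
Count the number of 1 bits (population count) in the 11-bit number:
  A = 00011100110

00011100110
1-bits at positions (from bit 0 = LSB): 1, 2, 5, 6, 7
Count = 5

Answer: 5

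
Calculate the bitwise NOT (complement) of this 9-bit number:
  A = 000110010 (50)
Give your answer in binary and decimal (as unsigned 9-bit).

Flip each bit (0->1, 1->0):
  000110010
  111001101

Answer: 111001101 (461)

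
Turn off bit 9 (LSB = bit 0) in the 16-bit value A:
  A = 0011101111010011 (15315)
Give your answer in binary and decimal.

Mask = ~(1 << 9) = 1111110111111111
Bit 9 of A is 1, so AND-ing with the mask clears it to 0.
  0011101111010011
& 1111110111111111
------------------
  0011100111010011

Answer: 0011100111010011 (14803)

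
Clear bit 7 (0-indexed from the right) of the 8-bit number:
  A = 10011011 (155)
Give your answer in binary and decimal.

Mask = ~(1 << 7) = 01111111
Bit 7 of A is 1, so AND-ing with the mask clears it to 0.
  10011011
& 01111111
----------
  00011011

Answer: 00011011 (27)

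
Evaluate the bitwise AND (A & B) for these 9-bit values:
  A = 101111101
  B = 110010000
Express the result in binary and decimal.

Apply & to each column (1 only where both bits are 1):
  101111101
& 110010000
-----------
  100010000

Answer: 100010000 (272)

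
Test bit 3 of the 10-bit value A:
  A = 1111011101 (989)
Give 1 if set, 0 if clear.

Bit 3 is the 4th from the right.
  1111011101
        ^
That bit is 1.

Answer: 1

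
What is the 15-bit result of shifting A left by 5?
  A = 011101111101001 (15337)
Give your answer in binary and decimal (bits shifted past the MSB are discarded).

Shift left by 5: drop the top 5 bit(s), append 5 zero(s) on the right.
  011101111101001  ->  discard [01110], keep [1111101001], append 00000
= 111110100100000

Answer: 111110100100000 (32032)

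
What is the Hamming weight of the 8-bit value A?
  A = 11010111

11010111
1-bits at positions (from bit 0 = LSB): 0, 1, 2, 4, 6, 7
Count = 6

Answer: 6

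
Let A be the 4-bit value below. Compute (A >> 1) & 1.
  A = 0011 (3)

Bit 1 is the 2nd from the right.
  0011
    ^
That bit is 1.

Answer: 1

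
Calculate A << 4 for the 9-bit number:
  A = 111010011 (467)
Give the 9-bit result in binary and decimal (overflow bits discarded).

Shift left by 4: drop the top 4 bit(s), append 4 zero(s) on the right.
  111010011  ->  discard [1110], keep [10011], append 0000
= 100110000

Answer: 100110000 (304)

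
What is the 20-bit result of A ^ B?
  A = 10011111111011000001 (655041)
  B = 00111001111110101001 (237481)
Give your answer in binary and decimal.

Apply ^ to each column (1 where bits differ):
  10011111111011000001
^ 00111001111110101001
----------------------
  10100110000101101000

Answer: 10100110000101101000 (680296)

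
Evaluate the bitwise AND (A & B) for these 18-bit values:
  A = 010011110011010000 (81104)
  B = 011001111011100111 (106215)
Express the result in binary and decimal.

Apply & to each column (1 only where both bits are 1):
  010011110011010000
& 011001111011100111
--------------------
  010001110011000000

Answer: 010001110011000000 (72896)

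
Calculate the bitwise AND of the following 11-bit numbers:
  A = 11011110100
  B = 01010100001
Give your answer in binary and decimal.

Apply & to each column (1 only where both bits are 1):
  11011110100
& 01010100001
-------------
  01010100000

Answer: 01010100000 (672)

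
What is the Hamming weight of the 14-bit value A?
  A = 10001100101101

10001100101101
1-bits at positions (from bit 0 = LSB): 0, 2, 3, 5, 8, 9, 13
Count = 7

Answer: 7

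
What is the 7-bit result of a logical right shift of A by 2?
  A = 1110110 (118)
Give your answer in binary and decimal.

Logical shift right by 2: drop the bottom 2 bit(s), prepend 2 zero(s) on the left.
  1110110  ->  keep [11101], discard [10], prepend 00
= 0011101

Answer: 0011101 (29)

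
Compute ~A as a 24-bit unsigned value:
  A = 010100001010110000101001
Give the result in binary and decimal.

Flip each bit (0->1, 1->0):
  010100001010110000101001
  101011110101001111010110

Answer: 101011110101001111010110 (11490262)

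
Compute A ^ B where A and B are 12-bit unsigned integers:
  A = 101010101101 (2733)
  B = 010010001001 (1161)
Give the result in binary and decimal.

Apply ^ to each column (1 where bits differ):
  101010101101
^ 010010001001
--------------
  111000100100

Answer: 111000100100 (3620)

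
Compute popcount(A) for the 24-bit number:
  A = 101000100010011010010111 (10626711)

101000100010011010010111
1-bits at positions (from bit 0 = LSB): 0, 1, 2, 4, 7, 9, 10, 13, 17, 21, 23
Count = 11

Answer: 11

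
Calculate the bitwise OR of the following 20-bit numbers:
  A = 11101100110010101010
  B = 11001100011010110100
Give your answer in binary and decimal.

Apply | to each column (1 where either bit is 1):
  11101100110010101010
| 11001100011010110100
----------------------
  11101100111010111110

Answer: 11101100111010111110 (970430)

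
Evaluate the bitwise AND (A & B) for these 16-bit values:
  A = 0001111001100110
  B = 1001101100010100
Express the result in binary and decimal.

Apply & to each column (1 only where both bits are 1):
  0001111001100110
& 1001101100010100
------------------
  0001101000000100

Answer: 0001101000000100 (6660)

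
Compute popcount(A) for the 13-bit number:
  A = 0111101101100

0111101101100
1-bits at positions (from bit 0 = LSB): 2, 3, 5, 6, 8, 9, 10, 11
Count = 8

Answer: 8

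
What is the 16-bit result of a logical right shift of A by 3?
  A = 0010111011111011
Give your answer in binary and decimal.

Logical shift right by 3: drop the bottom 3 bit(s), prepend 3 zero(s) on the left.
  0010111011111011  ->  keep [0010111011111], discard [011], prepend 000
= 0000010111011111

Answer: 0000010111011111 (1503)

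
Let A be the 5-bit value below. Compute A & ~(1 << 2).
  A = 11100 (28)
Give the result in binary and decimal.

Mask = ~(1 << 2) = 11011
Bit 2 of A is 1, so AND-ing with the mask clears it to 0.
  11100
& 11011
-------
  11000

Answer: 11000 (24)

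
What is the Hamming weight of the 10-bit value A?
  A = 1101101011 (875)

1101101011
1-bits at positions (from bit 0 = LSB): 0, 1, 3, 5, 6, 8, 9
Count = 7

Answer: 7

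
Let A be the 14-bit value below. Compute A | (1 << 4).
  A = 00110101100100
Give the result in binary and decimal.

Mask = 1 << 4 = 00000000010000
Bit 4 of A is 0, so OR-ing with the mask flips it to 1.
  00110101100100
| 00000000010000
----------------
  00110101110100

Answer: 00110101110100 (3444)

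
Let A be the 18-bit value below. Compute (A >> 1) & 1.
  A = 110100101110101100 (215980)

Bit 1 is the 2nd from the right.
  110100101110101100
                  ^
That bit is 0.

Answer: 0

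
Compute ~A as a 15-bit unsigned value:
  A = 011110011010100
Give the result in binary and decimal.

Flip each bit (0->1, 1->0):
  011110011010100
  100001100101011

Answer: 100001100101011 (17195)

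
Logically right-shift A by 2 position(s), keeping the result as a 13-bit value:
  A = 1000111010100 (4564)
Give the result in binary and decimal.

Logical shift right by 2: drop the bottom 2 bit(s), prepend 2 zero(s) on the left.
  1000111010100  ->  keep [10001110101], discard [00], prepend 00
= 0010001110101

Answer: 0010001110101 (1141)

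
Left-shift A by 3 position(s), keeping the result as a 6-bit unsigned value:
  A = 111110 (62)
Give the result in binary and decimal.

Shift left by 3: drop the top 3 bit(s), append 3 zero(s) on the right.
  111110  ->  discard [111], keep [110], append 000
= 110000

Answer: 110000 (48)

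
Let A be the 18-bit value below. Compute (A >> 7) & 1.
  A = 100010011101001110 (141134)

Bit 7 is the 8th from the right.
  100010011101001110
            ^
That bit is 0.

Answer: 0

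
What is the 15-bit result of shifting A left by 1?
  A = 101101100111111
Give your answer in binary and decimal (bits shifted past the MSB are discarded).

Shift left by 1: drop the top 1 bit(s), append 1 zero(s) on the right.
  101101100111111  ->  discard [1], keep [01101100111111], append 0
= 011011001111110

Answer: 011011001111110 (13950)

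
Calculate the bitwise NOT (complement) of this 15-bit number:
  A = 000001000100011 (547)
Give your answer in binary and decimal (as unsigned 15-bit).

Flip each bit (0->1, 1->0):
  000001000100011
  111110111011100

Answer: 111110111011100 (32220)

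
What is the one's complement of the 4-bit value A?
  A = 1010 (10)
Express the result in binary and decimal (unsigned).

Flip each bit (0->1, 1->0):
  1010
  0101

Answer: 0101 (5)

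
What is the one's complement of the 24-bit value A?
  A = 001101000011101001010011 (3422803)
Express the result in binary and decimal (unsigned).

Flip each bit (0->1, 1->0):
  001101000011101001010011
  110010111100010110101100

Answer: 110010111100010110101100 (13354412)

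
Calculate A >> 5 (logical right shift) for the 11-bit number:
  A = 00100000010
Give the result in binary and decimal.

Logical shift right by 5: drop the bottom 5 bit(s), prepend 5 zero(s) on the left.
  00100000010  ->  keep [001000], discard [00010], prepend 00000
= 00000001000

Answer: 00000001000 (8)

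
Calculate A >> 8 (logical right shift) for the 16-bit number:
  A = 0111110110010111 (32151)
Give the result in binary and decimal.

Logical shift right by 8: drop the bottom 8 bit(s), prepend 8 zero(s) on the left.
  0111110110010111  ->  keep [01111101], discard [10010111], prepend 00000000
= 0000000001111101

Answer: 0000000001111101 (125)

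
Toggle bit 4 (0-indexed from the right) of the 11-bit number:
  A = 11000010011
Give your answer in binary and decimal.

Mask = 1 << 4 = 00000010000
Bit 4 of A is 1; XOR with the mask flips it to 0.
  11000010011
^ 00000010000
-------------
  11000000011

Answer: 11000000011 (1539)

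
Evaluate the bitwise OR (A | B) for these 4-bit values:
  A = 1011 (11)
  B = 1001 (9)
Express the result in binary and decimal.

Apply | to each column (1 where either bit is 1):
  1011
| 1001
------
  1011

Answer: 1011 (11)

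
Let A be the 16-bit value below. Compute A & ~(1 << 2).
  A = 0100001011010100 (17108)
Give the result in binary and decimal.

Mask = ~(1 << 2) = 1111111111111011
Bit 2 of A is 1, so AND-ing with the mask clears it to 0.
  0100001011010100
& 1111111111111011
------------------
  0100001011010000

Answer: 0100001011010000 (17104)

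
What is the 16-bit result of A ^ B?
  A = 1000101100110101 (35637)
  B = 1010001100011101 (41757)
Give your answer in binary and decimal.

Apply ^ to each column (1 where bits differ):
  1000101100110101
^ 1010001100011101
------------------
  0010100000101000

Answer: 0010100000101000 (10280)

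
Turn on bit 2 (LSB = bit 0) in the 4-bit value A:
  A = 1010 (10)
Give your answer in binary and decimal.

Mask = 1 << 2 = 0100
Bit 2 of A is 0, so OR-ing with the mask flips it to 1.
  1010
| 0100
------
  1110

Answer: 1110 (14)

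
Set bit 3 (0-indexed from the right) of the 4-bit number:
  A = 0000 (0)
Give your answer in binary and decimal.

Mask = 1 << 3 = 1000
Bit 3 of A is 0, so OR-ing with the mask flips it to 1.
  0000
| 1000
------
  1000

Answer: 1000 (8)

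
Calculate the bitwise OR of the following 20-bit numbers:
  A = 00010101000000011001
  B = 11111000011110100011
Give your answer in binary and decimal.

Apply | to each column (1 where either bit is 1):
  00010101000000011001
| 11111000011110100011
----------------------
  11111101011110111011

Answer: 11111101011110111011 (1038267)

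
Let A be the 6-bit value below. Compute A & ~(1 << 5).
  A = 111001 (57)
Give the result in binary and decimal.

Mask = ~(1 << 5) = 011111
Bit 5 of A is 1, so AND-ing with the mask clears it to 0.
  111001
& 011111
--------
  011001

Answer: 011001 (25)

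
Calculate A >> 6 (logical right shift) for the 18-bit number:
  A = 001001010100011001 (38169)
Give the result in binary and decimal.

Logical shift right by 6: drop the bottom 6 bit(s), prepend 6 zero(s) on the left.
  001001010100011001  ->  keep [001001010100], discard [011001], prepend 000000
= 000000001001010100

Answer: 000000001001010100 (596)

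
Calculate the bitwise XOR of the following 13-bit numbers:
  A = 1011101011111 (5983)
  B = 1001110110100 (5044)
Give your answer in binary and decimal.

Apply ^ to each column (1 where bits differ):
  1011101011111
^ 1001110110100
---------------
  0010011101011

Answer: 0010011101011 (1259)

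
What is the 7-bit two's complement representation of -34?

1. Binary of +34:  0100010
2. Invert bits:     1011101
3. Add 1:           1011110

Answer: 1011110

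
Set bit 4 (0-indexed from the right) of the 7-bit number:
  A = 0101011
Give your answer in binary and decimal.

Mask = 1 << 4 = 0010000
Bit 4 of A is 0, so OR-ing with the mask flips it to 1.
  0101011
| 0010000
---------
  0111011

Answer: 0111011 (59)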